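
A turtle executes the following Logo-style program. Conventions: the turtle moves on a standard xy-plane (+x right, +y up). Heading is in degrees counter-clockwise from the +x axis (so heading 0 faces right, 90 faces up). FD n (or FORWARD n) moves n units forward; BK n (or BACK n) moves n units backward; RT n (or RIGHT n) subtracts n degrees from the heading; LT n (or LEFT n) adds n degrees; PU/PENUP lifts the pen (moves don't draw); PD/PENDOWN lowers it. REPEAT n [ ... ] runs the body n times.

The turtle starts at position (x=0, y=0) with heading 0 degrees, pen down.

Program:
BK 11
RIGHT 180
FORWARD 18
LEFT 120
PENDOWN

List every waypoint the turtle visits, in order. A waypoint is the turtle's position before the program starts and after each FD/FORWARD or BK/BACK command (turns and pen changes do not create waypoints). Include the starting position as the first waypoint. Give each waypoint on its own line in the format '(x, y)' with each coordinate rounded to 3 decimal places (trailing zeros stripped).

Executing turtle program step by step:
Start: pos=(0,0), heading=0, pen down
BK 11: (0,0) -> (-11,0) [heading=0, draw]
RT 180: heading 0 -> 180
FD 18: (-11,0) -> (-29,0) [heading=180, draw]
LT 120: heading 180 -> 300
PD: pen down
Final: pos=(-29,0), heading=300, 2 segment(s) drawn
Waypoints (3 total):
(0, 0)
(-11, 0)
(-29, 0)

Answer: (0, 0)
(-11, 0)
(-29, 0)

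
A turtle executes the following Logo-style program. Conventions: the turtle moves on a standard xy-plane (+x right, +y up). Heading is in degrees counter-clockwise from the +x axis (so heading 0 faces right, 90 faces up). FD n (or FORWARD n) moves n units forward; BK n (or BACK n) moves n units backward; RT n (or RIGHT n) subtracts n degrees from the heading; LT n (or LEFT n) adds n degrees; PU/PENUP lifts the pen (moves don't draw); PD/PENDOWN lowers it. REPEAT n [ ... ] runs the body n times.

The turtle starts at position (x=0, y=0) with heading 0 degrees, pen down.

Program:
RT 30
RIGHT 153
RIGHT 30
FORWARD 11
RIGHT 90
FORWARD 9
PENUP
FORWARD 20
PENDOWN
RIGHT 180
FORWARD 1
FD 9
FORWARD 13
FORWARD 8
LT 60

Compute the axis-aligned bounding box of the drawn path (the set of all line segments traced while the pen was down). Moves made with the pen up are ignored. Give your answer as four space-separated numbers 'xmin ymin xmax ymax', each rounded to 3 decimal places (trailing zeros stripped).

Answer: -10.315 0 6.569 30.312

Derivation:
Executing turtle program step by step:
Start: pos=(0,0), heading=0, pen down
RT 30: heading 0 -> 330
RT 153: heading 330 -> 177
RT 30: heading 177 -> 147
FD 11: (0,0) -> (-9.225,5.991) [heading=147, draw]
RT 90: heading 147 -> 57
FD 9: (-9.225,5.991) -> (-4.324,13.539) [heading=57, draw]
PU: pen up
FD 20: (-4.324,13.539) -> (6.569,30.312) [heading=57, move]
PD: pen down
RT 180: heading 57 -> 237
FD 1: (6.569,30.312) -> (6.025,29.474) [heading=237, draw]
FD 9: (6.025,29.474) -> (1.123,21.926) [heading=237, draw]
FD 13: (1.123,21.926) -> (-5.958,11.023) [heading=237, draw]
FD 8: (-5.958,11.023) -> (-10.315,4.314) [heading=237, draw]
LT 60: heading 237 -> 297
Final: pos=(-10.315,4.314), heading=297, 6 segment(s) drawn

Segment endpoints: x in {-10.315, -9.225, -5.958, -4.324, 0, 1.123, 6.025, 6.569}, y in {0, 4.314, 5.991, 11.023, 13.539, 21.926, 29.474, 30.312}
xmin=-10.315, ymin=0, xmax=6.569, ymax=30.312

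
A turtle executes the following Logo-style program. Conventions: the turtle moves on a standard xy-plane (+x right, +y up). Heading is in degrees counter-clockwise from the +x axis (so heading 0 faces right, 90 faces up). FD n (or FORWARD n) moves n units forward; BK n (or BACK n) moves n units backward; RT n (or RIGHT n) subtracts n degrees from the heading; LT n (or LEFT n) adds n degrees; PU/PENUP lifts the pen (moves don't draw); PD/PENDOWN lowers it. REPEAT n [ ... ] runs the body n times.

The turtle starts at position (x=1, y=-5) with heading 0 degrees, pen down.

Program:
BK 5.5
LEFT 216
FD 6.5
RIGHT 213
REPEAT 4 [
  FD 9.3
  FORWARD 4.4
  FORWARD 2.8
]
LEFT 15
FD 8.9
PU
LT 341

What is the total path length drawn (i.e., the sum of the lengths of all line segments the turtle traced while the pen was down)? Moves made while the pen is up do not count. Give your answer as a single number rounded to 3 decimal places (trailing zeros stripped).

Answer: 86.9

Derivation:
Executing turtle program step by step:
Start: pos=(1,-5), heading=0, pen down
BK 5.5: (1,-5) -> (-4.5,-5) [heading=0, draw]
LT 216: heading 0 -> 216
FD 6.5: (-4.5,-5) -> (-9.759,-8.821) [heading=216, draw]
RT 213: heading 216 -> 3
REPEAT 4 [
  -- iteration 1/4 --
  FD 9.3: (-9.759,-8.821) -> (-0.471,-8.334) [heading=3, draw]
  FD 4.4: (-0.471,-8.334) -> (3.923,-8.104) [heading=3, draw]
  FD 2.8: (3.923,-8.104) -> (6.719,-7.957) [heading=3, draw]
  -- iteration 2/4 --
  FD 9.3: (6.719,-7.957) -> (16.006,-7.47) [heading=3, draw]
  FD 4.4: (16.006,-7.47) -> (20.4,-7.24) [heading=3, draw]
  FD 2.8: (20.4,-7.24) -> (23.196,-7.094) [heading=3, draw]
  -- iteration 3/4 --
  FD 9.3: (23.196,-7.094) -> (32.483,-6.607) [heading=3, draw]
  FD 4.4: (32.483,-6.607) -> (36.877,-6.377) [heading=3, draw]
  FD 2.8: (36.877,-6.377) -> (39.674,-6.23) [heading=3, draw]
  -- iteration 4/4 --
  FD 9.3: (39.674,-6.23) -> (48.961,-5.743) [heading=3, draw]
  FD 4.4: (48.961,-5.743) -> (53.355,-5.513) [heading=3, draw]
  FD 2.8: (53.355,-5.513) -> (56.151,-5.366) [heading=3, draw]
]
LT 15: heading 3 -> 18
FD 8.9: (56.151,-5.366) -> (64.615,-2.616) [heading=18, draw]
PU: pen up
LT 341: heading 18 -> 359
Final: pos=(64.615,-2.616), heading=359, 15 segment(s) drawn

Segment lengths:
  seg 1: (1,-5) -> (-4.5,-5), length = 5.5
  seg 2: (-4.5,-5) -> (-9.759,-8.821), length = 6.5
  seg 3: (-9.759,-8.821) -> (-0.471,-8.334), length = 9.3
  seg 4: (-0.471,-8.334) -> (3.923,-8.104), length = 4.4
  seg 5: (3.923,-8.104) -> (6.719,-7.957), length = 2.8
  seg 6: (6.719,-7.957) -> (16.006,-7.47), length = 9.3
  seg 7: (16.006,-7.47) -> (20.4,-7.24), length = 4.4
  seg 8: (20.4,-7.24) -> (23.196,-7.094), length = 2.8
  seg 9: (23.196,-7.094) -> (32.483,-6.607), length = 9.3
  seg 10: (32.483,-6.607) -> (36.877,-6.377), length = 4.4
  seg 11: (36.877,-6.377) -> (39.674,-6.23), length = 2.8
  seg 12: (39.674,-6.23) -> (48.961,-5.743), length = 9.3
  seg 13: (48.961,-5.743) -> (53.355,-5.513), length = 4.4
  seg 14: (53.355,-5.513) -> (56.151,-5.366), length = 2.8
  seg 15: (56.151,-5.366) -> (64.615,-2.616), length = 8.9
Total = 86.9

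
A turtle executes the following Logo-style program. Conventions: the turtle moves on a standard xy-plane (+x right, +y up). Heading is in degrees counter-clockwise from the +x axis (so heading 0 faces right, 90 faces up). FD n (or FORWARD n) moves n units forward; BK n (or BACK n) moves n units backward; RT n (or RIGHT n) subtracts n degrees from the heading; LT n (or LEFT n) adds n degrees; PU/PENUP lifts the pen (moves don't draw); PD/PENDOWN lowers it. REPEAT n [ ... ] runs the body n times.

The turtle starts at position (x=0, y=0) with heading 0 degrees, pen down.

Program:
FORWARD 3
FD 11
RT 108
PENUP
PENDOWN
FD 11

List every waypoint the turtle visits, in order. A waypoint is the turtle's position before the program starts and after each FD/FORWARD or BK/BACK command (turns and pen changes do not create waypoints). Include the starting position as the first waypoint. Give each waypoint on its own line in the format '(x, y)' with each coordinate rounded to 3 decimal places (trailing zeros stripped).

Executing turtle program step by step:
Start: pos=(0,0), heading=0, pen down
FD 3: (0,0) -> (3,0) [heading=0, draw]
FD 11: (3,0) -> (14,0) [heading=0, draw]
RT 108: heading 0 -> 252
PU: pen up
PD: pen down
FD 11: (14,0) -> (10.601,-10.462) [heading=252, draw]
Final: pos=(10.601,-10.462), heading=252, 3 segment(s) drawn
Waypoints (4 total):
(0, 0)
(3, 0)
(14, 0)
(10.601, -10.462)

Answer: (0, 0)
(3, 0)
(14, 0)
(10.601, -10.462)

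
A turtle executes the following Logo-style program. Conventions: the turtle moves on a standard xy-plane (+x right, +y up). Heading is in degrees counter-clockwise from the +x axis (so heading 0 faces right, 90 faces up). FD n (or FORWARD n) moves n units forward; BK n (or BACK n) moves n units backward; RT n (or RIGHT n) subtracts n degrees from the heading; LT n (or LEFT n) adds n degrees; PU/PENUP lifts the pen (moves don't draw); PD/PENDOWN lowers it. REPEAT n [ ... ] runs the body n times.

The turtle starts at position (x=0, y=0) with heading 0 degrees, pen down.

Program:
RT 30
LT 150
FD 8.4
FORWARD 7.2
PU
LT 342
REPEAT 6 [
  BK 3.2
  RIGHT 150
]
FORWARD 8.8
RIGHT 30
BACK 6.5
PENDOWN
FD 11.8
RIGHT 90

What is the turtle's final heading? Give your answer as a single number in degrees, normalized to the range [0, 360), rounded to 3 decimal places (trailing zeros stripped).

Answer: 162

Derivation:
Executing turtle program step by step:
Start: pos=(0,0), heading=0, pen down
RT 30: heading 0 -> 330
LT 150: heading 330 -> 120
FD 8.4: (0,0) -> (-4.2,7.275) [heading=120, draw]
FD 7.2: (-4.2,7.275) -> (-7.8,13.51) [heading=120, draw]
PU: pen up
LT 342: heading 120 -> 102
REPEAT 6 [
  -- iteration 1/6 --
  BK 3.2: (-7.8,13.51) -> (-7.135,10.38) [heading=102, move]
  RT 150: heading 102 -> 312
  -- iteration 2/6 --
  BK 3.2: (-7.135,10.38) -> (-9.276,12.758) [heading=312, move]
  RT 150: heading 312 -> 162
  -- iteration 3/6 --
  BK 3.2: (-9.276,12.758) -> (-6.233,11.769) [heading=162, move]
  RT 150: heading 162 -> 12
  -- iteration 4/6 --
  BK 3.2: (-6.233,11.769) -> (-9.363,11.104) [heading=12, move]
  RT 150: heading 12 -> 222
  -- iteration 5/6 --
  BK 3.2: (-9.363,11.104) -> (-6.985,13.245) [heading=222, move]
  RT 150: heading 222 -> 72
  -- iteration 6/6 --
  BK 3.2: (-6.985,13.245) -> (-7.973,10.202) [heading=72, move]
  RT 150: heading 72 -> 282
]
FD 8.8: (-7.973,10.202) -> (-6.144,1.594) [heading=282, move]
RT 30: heading 282 -> 252
BK 6.5: (-6.144,1.594) -> (-4.135,7.776) [heading=252, move]
PD: pen down
FD 11.8: (-4.135,7.776) -> (-7.782,-3.447) [heading=252, draw]
RT 90: heading 252 -> 162
Final: pos=(-7.782,-3.447), heading=162, 3 segment(s) drawn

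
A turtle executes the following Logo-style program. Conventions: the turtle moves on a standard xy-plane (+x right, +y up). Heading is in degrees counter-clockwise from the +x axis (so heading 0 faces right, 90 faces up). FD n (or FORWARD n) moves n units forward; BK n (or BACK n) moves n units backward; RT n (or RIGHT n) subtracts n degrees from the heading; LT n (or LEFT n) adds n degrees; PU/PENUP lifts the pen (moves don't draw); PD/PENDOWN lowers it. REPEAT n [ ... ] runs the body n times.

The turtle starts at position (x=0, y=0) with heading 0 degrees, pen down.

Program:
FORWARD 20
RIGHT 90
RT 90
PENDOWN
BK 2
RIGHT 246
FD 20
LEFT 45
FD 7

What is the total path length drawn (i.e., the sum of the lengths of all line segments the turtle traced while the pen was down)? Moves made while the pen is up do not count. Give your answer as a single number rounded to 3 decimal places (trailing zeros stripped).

Answer: 49

Derivation:
Executing turtle program step by step:
Start: pos=(0,0), heading=0, pen down
FD 20: (0,0) -> (20,0) [heading=0, draw]
RT 90: heading 0 -> 270
RT 90: heading 270 -> 180
PD: pen down
BK 2: (20,0) -> (22,0) [heading=180, draw]
RT 246: heading 180 -> 294
FD 20: (22,0) -> (30.135,-18.271) [heading=294, draw]
LT 45: heading 294 -> 339
FD 7: (30.135,-18.271) -> (36.67,-20.779) [heading=339, draw]
Final: pos=(36.67,-20.779), heading=339, 4 segment(s) drawn

Segment lengths:
  seg 1: (0,0) -> (20,0), length = 20
  seg 2: (20,0) -> (22,0), length = 2
  seg 3: (22,0) -> (30.135,-18.271), length = 20
  seg 4: (30.135,-18.271) -> (36.67,-20.779), length = 7
Total = 49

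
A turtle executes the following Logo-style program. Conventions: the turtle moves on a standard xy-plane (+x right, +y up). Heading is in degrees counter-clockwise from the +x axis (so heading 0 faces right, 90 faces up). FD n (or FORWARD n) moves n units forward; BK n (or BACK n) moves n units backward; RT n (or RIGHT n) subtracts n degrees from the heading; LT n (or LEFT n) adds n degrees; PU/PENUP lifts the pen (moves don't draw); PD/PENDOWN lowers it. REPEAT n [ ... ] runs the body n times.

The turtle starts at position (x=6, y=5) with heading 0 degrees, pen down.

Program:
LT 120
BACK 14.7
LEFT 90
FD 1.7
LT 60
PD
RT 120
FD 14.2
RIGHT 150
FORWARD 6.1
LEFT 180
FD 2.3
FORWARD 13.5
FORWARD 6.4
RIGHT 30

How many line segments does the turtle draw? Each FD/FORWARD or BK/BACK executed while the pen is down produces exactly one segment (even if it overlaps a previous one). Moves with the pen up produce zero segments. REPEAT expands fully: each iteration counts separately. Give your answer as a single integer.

Answer: 7

Derivation:
Executing turtle program step by step:
Start: pos=(6,5), heading=0, pen down
LT 120: heading 0 -> 120
BK 14.7: (6,5) -> (13.35,-7.731) [heading=120, draw]
LT 90: heading 120 -> 210
FD 1.7: (13.35,-7.731) -> (11.878,-8.581) [heading=210, draw]
LT 60: heading 210 -> 270
PD: pen down
RT 120: heading 270 -> 150
FD 14.2: (11.878,-8.581) -> (-0.42,-1.481) [heading=150, draw]
RT 150: heading 150 -> 0
FD 6.1: (-0.42,-1.481) -> (5.68,-1.481) [heading=0, draw]
LT 180: heading 0 -> 180
FD 2.3: (5.68,-1.481) -> (3.38,-1.481) [heading=180, draw]
FD 13.5: (3.38,-1.481) -> (-10.12,-1.481) [heading=180, draw]
FD 6.4: (-10.12,-1.481) -> (-16.52,-1.481) [heading=180, draw]
RT 30: heading 180 -> 150
Final: pos=(-16.52,-1.481), heading=150, 7 segment(s) drawn
Segments drawn: 7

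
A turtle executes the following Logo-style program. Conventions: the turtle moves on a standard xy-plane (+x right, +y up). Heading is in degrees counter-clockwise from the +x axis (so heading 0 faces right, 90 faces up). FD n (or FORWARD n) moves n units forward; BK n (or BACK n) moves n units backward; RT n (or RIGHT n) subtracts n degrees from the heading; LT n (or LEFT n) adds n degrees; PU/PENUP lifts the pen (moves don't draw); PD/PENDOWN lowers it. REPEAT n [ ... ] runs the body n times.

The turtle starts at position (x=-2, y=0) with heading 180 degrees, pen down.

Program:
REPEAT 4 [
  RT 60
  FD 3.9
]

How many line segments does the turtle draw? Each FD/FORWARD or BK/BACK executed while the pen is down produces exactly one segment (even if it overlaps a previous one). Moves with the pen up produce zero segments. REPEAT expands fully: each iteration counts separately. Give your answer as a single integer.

Executing turtle program step by step:
Start: pos=(-2,0), heading=180, pen down
REPEAT 4 [
  -- iteration 1/4 --
  RT 60: heading 180 -> 120
  FD 3.9: (-2,0) -> (-3.95,3.377) [heading=120, draw]
  -- iteration 2/4 --
  RT 60: heading 120 -> 60
  FD 3.9: (-3.95,3.377) -> (-2,6.755) [heading=60, draw]
  -- iteration 3/4 --
  RT 60: heading 60 -> 0
  FD 3.9: (-2,6.755) -> (1.9,6.755) [heading=0, draw]
  -- iteration 4/4 --
  RT 60: heading 0 -> 300
  FD 3.9: (1.9,6.755) -> (3.85,3.377) [heading=300, draw]
]
Final: pos=(3.85,3.377), heading=300, 4 segment(s) drawn
Segments drawn: 4

Answer: 4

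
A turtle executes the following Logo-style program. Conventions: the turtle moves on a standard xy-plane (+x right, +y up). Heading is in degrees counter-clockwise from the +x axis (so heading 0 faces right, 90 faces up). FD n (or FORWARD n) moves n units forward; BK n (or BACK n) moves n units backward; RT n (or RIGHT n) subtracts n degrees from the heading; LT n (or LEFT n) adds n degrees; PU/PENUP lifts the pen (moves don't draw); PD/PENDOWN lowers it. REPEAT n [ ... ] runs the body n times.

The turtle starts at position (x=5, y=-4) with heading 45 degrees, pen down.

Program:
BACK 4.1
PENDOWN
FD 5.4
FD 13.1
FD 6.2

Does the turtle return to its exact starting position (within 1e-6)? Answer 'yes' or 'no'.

Answer: no

Derivation:
Executing turtle program step by step:
Start: pos=(5,-4), heading=45, pen down
BK 4.1: (5,-4) -> (2.101,-6.899) [heading=45, draw]
PD: pen down
FD 5.4: (2.101,-6.899) -> (5.919,-3.081) [heading=45, draw]
FD 13.1: (5.919,-3.081) -> (15.182,6.182) [heading=45, draw]
FD 6.2: (15.182,6.182) -> (19.566,10.566) [heading=45, draw]
Final: pos=(19.566,10.566), heading=45, 4 segment(s) drawn

Start position: (5, -4)
Final position: (19.566, 10.566)
Distance = 20.6; >= 1e-6 -> NOT closed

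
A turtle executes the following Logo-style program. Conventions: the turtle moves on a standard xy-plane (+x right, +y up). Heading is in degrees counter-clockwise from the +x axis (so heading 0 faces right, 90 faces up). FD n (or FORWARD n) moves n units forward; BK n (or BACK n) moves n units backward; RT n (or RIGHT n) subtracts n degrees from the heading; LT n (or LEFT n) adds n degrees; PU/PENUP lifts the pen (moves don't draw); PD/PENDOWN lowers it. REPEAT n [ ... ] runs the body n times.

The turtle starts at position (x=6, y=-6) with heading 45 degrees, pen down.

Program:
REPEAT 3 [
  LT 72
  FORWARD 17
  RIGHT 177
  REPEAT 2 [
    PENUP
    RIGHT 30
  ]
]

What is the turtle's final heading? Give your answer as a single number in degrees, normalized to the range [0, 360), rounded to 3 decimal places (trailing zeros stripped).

Answer: 270

Derivation:
Executing turtle program step by step:
Start: pos=(6,-6), heading=45, pen down
REPEAT 3 [
  -- iteration 1/3 --
  LT 72: heading 45 -> 117
  FD 17: (6,-6) -> (-1.718,9.147) [heading=117, draw]
  RT 177: heading 117 -> 300
  REPEAT 2 [
    -- iteration 1/2 --
    PU: pen up
    RT 30: heading 300 -> 270
    -- iteration 2/2 --
    PU: pen up
    RT 30: heading 270 -> 240
  ]
  -- iteration 2/3 --
  LT 72: heading 240 -> 312
  FD 17: (-1.718,9.147) -> (9.657,-3.486) [heading=312, move]
  RT 177: heading 312 -> 135
  REPEAT 2 [
    -- iteration 1/2 --
    PU: pen up
    RT 30: heading 135 -> 105
    -- iteration 2/2 --
    PU: pen up
    RT 30: heading 105 -> 75
  ]
  -- iteration 3/3 --
  LT 72: heading 75 -> 147
  FD 17: (9.657,-3.486) -> (-4.6,5.773) [heading=147, move]
  RT 177: heading 147 -> 330
  REPEAT 2 [
    -- iteration 1/2 --
    PU: pen up
    RT 30: heading 330 -> 300
    -- iteration 2/2 --
    PU: pen up
    RT 30: heading 300 -> 270
  ]
]
Final: pos=(-4.6,5.773), heading=270, 1 segment(s) drawn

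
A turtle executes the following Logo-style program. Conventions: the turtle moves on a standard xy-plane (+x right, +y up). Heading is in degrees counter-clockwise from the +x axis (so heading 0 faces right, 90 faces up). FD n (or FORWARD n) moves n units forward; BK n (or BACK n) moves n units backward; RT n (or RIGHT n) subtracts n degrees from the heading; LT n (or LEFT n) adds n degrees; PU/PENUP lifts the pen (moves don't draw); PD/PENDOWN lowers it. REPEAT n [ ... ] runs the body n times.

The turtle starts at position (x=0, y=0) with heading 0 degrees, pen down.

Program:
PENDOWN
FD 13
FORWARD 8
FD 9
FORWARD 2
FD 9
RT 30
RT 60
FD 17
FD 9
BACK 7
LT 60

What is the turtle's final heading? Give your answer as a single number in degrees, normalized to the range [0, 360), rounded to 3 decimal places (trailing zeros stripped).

Executing turtle program step by step:
Start: pos=(0,0), heading=0, pen down
PD: pen down
FD 13: (0,0) -> (13,0) [heading=0, draw]
FD 8: (13,0) -> (21,0) [heading=0, draw]
FD 9: (21,0) -> (30,0) [heading=0, draw]
FD 2: (30,0) -> (32,0) [heading=0, draw]
FD 9: (32,0) -> (41,0) [heading=0, draw]
RT 30: heading 0 -> 330
RT 60: heading 330 -> 270
FD 17: (41,0) -> (41,-17) [heading=270, draw]
FD 9: (41,-17) -> (41,-26) [heading=270, draw]
BK 7: (41,-26) -> (41,-19) [heading=270, draw]
LT 60: heading 270 -> 330
Final: pos=(41,-19), heading=330, 8 segment(s) drawn

Answer: 330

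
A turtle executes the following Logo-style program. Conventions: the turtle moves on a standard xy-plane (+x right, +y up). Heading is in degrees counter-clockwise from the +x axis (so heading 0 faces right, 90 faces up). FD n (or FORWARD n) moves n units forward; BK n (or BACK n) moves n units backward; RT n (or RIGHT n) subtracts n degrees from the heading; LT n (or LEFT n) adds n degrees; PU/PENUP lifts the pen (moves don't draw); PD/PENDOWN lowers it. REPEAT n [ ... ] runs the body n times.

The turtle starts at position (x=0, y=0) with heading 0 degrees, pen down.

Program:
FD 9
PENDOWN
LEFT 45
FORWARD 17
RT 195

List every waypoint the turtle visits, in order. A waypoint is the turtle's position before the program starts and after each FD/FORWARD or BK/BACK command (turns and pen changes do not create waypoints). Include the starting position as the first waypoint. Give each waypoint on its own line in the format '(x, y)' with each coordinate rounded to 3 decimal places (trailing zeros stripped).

Executing turtle program step by step:
Start: pos=(0,0), heading=0, pen down
FD 9: (0,0) -> (9,0) [heading=0, draw]
PD: pen down
LT 45: heading 0 -> 45
FD 17: (9,0) -> (21.021,12.021) [heading=45, draw]
RT 195: heading 45 -> 210
Final: pos=(21.021,12.021), heading=210, 2 segment(s) drawn
Waypoints (3 total):
(0, 0)
(9, 0)
(21.021, 12.021)

Answer: (0, 0)
(9, 0)
(21.021, 12.021)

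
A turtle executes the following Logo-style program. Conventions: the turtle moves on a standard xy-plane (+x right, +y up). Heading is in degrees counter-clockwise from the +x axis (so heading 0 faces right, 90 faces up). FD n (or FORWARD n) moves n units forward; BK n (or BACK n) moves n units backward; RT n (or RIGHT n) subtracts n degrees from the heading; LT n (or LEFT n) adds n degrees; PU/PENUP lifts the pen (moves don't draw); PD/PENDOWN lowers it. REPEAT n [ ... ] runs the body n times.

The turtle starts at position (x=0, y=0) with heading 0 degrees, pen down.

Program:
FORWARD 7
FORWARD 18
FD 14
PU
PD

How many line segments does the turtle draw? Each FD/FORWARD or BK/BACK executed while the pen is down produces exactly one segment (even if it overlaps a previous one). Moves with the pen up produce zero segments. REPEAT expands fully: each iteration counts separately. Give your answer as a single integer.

Executing turtle program step by step:
Start: pos=(0,0), heading=0, pen down
FD 7: (0,0) -> (7,0) [heading=0, draw]
FD 18: (7,0) -> (25,0) [heading=0, draw]
FD 14: (25,0) -> (39,0) [heading=0, draw]
PU: pen up
PD: pen down
Final: pos=(39,0), heading=0, 3 segment(s) drawn
Segments drawn: 3

Answer: 3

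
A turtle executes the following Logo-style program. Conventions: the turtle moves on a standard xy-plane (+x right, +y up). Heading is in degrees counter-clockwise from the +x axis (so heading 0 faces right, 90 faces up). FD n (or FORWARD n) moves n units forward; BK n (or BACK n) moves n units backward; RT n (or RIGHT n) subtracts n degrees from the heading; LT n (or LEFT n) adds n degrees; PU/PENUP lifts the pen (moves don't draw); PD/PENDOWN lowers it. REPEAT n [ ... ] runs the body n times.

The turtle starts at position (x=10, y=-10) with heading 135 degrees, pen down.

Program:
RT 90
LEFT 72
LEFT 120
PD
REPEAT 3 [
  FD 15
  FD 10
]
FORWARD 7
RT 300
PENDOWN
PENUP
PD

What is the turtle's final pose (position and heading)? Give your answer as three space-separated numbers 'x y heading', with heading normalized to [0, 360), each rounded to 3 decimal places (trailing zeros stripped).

Answer: -34.66 -78.771 297

Derivation:
Executing turtle program step by step:
Start: pos=(10,-10), heading=135, pen down
RT 90: heading 135 -> 45
LT 72: heading 45 -> 117
LT 120: heading 117 -> 237
PD: pen down
REPEAT 3 [
  -- iteration 1/3 --
  FD 15: (10,-10) -> (1.83,-22.58) [heading=237, draw]
  FD 10: (1.83,-22.58) -> (-3.616,-30.967) [heading=237, draw]
  -- iteration 2/3 --
  FD 15: (-3.616,-30.967) -> (-11.786,-43.547) [heading=237, draw]
  FD 10: (-11.786,-43.547) -> (-17.232,-51.934) [heading=237, draw]
  -- iteration 3/3 --
  FD 15: (-17.232,-51.934) -> (-25.402,-64.514) [heading=237, draw]
  FD 10: (-25.402,-64.514) -> (-30.848,-72.9) [heading=237, draw]
]
FD 7: (-30.848,-72.9) -> (-34.66,-78.771) [heading=237, draw]
RT 300: heading 237 -> 297
PD: pen down
PU: pen up
PD: pen down
Final: pos=(-34.66,-78.771), heading=297, 7 segment(s) drawn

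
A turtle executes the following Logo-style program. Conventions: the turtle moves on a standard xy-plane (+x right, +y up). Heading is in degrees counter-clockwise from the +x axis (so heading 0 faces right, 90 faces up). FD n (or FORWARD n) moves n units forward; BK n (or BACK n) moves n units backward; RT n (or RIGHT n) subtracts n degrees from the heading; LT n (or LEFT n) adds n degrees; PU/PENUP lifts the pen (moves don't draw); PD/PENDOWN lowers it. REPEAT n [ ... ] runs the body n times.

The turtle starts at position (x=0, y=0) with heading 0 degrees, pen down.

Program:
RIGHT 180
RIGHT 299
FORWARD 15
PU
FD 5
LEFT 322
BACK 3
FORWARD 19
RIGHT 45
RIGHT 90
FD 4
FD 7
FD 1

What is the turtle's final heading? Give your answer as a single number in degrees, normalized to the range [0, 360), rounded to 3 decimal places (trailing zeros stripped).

Answer: 68

Derivation:
Executing turtle program step by step:
Start: pos=(0,0), heading=0, pen down
RT 180: heading 0 -> 180
RT 299: heading 180 -> 241
FD 15: (0,0) -> (-7.272,-13.119) [heading=241, draw]
PU: pen up
FD 5: (-7.272,-13.119) -> (-9.696,-17.492) [heading=241, move]
LT 322: heading 241 -> 203
BK 3: (-9.696,-17.492) -> (-6.935,-16.32) [heading=203, move]
FD 19: (-6.935,-16.32) -> (-24.424,-23.744) [heading=203, move]
RT 45: heading 203 -> 158
RT 90: heading 158 -> 68
FD 4: (-24.424,-23.744) -> (-22.926,-20.035) [heading=68, move]
FD 7: (-22.926,-20.035) -> (-20.304,-13.545) [heading=68, move]
FD 1: (-20.304,-13.545) -> (-19.929,-12.618) [heading=68, move]
Final: pos=(-19.929,-12.618), heading=68, 1 segment(s) drawn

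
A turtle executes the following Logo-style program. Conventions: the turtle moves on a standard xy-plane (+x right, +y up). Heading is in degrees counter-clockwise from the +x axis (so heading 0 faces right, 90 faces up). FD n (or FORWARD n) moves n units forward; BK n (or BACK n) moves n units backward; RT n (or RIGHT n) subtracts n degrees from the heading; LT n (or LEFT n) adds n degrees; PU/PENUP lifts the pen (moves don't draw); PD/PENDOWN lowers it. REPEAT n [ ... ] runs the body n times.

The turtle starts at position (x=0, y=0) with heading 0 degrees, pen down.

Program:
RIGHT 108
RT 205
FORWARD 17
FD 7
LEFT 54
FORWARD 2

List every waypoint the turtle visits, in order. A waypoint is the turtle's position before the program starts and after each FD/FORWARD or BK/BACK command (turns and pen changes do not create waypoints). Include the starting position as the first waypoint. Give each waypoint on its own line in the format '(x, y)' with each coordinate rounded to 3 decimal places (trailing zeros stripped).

Answer: (0, 0)
(11.594, 12.433)
(16.368, 17.552)
(15.986, 19.516)

Derivation:
Executing turtle program step by step:
Start: pos=(0,0), heading=0, pen down
RT 108: heading 0 -> 252
RT 205: heading 252 -> 47
FD 17: (0,0) -> (11.594,12.433) [heading=47, draw]
FD 7: (11.594,12.433) -> (16.368,17.552) [heading=47, draw]
LT 54: heading 47 -> 101
FD 2: (16.368,17.552) -> (15.986,19.516) [heading=101, draw]
Final: pos=(15.986,19.516), heading=101, 3 segment(s) drawn
Waypoints (4 total):
(0, 0)
(11.594, 12.433)
(16.368, 17.552)
(15.986, 19.516)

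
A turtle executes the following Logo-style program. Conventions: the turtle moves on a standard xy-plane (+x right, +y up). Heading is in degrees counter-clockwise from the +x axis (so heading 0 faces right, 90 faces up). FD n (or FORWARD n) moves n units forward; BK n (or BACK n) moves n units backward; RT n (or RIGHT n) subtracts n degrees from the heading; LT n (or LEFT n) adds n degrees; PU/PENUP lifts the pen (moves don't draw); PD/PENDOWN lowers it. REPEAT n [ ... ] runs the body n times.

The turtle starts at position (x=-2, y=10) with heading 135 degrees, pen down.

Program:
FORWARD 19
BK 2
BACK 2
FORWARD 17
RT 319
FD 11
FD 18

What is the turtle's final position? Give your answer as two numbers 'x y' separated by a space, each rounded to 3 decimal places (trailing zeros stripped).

Answer: -53.557 34.65

Derivation:
Executing turtle program step by step:
Start: pos=(-2,10), heading=135, pen down
FD 19: (-2,10) -> (-15.435,23.435) [heading=135, draw]
BK 2: (-15.435,23.435) -> (-14.021,22.021) [heading=135, draw]
BK 2: (-14.021,22.021) -> (-12.607,20.607) [heading=135, draw]
FD 17: (-12.607,20.607) -> (-24.627,32.627) [heading=135, draw]
RT 319: heading 135 -> 176
FD 11: (-24.627,32.627) -> (-35.601,33.395) [heading=176, draw]
FD 18: (-35.601,33.395) -> (-53.557,34.65) [heading=176, draw]
Final: pos=(-53.557,34.65), heading=176, 6 segment(s) drawn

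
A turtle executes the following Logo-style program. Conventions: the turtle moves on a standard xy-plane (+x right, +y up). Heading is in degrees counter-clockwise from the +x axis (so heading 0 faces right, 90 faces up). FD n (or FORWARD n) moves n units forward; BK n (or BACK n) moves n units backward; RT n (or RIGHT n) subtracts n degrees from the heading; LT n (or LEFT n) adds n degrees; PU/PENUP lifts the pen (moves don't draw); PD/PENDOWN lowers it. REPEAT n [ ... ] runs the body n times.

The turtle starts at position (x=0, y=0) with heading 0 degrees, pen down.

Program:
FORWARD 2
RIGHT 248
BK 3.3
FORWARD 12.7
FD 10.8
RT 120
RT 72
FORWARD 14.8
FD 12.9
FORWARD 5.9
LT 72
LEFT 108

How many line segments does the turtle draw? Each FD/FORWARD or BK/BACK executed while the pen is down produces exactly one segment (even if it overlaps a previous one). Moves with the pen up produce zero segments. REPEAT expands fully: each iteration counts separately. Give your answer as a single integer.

Answer: 7

Derivation:
Executing turtle program step by step:
Start: pos=(0,0), heading=0, pen down
FD 2: (0,0) -> (2,0) [heading=0, draw]
RT 248: heading 0 -> 112
BK 3.3: (2,0) -> (3.236,-3.06) [heading=112, draw]
FD 12.7: (3.236,-3.06) -> (-1.521,8.716) [heading=112, draw]
FD 10.8: (-1.521,8.716) -> (-5.567,18.729) [heading=112, draw]
RT 120: heading 112 -> 352
RT 72: heading 352 -> 280
FD 14.8: (-5.567,18.729) -> (-2.997,4.154) [heading=280, draw]
FD 12.9: (-2.997,4.154) -> (-0.757,-8.55) [heading=280, draw]
FD 5.9: (-0.757,-8.55) -> (0.268,-14.36) [heading=280, draw]
LT 72: heading 280 -> 352
LT 108: heading 352 -> 100
Final: pos=(0.268,-14.36), heading=100, 7 segment(s) drawn
Segments drawn: 7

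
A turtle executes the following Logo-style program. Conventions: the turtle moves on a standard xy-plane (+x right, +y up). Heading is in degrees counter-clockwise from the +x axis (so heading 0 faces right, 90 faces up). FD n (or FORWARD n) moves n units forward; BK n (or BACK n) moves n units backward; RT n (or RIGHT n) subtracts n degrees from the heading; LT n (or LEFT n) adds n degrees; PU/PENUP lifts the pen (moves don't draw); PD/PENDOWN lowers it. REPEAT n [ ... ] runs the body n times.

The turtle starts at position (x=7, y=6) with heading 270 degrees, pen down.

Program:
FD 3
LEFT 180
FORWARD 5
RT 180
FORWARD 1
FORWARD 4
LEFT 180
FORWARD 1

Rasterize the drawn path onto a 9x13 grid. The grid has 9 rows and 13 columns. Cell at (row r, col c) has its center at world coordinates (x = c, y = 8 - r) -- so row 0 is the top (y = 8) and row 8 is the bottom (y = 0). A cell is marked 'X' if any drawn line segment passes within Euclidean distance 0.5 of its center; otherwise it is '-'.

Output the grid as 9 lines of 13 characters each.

Segment 0: (7,6) -> (7,3)
Segment 1: (7,3) -> (7,8)
Segment 2: (7,8) -> (7,7)
Segment 3: (7,7) -> (7,3)
Segment 4: (7,3) -> (7,4)

Answer: -------X-----
-------X-----
-------X-----
-------X-----
-------X-----
-------X-----
-------------
-------------
-------------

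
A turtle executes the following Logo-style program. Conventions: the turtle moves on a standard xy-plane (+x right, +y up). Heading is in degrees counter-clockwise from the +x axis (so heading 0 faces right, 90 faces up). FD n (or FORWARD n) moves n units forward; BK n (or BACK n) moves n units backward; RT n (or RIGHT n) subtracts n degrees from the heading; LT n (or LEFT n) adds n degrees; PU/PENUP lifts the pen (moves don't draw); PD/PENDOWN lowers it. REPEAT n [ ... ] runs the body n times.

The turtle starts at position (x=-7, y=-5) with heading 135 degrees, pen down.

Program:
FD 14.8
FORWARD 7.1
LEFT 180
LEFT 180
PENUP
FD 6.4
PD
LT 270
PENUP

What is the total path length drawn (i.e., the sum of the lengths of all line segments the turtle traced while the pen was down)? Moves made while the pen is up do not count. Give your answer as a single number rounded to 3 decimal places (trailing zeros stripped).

Executing turtle program step by step:
Start: pos=(-7,-5), heading=135, pen down
FD 14.8: (-7,-5) -> (-17.465,5.465) [heading=135, draw]
FD 7.1: (-17.465,5.465) -> (-22.486,10.486) [heading=135, draw]
LT 180: heading 135 -> 315
LT 180: heading 315 -> 135
PU: pen up
FD 6.4: (-22.486,10.486) -> (-27.011,15.011) [heading=135, move]
PD: pen down
LT 270: heading 135 -> 45
PU: pen up
Final: pos=(-27.011,15.011), heading=45, 2 segment(s) drawn

Segment lengths:
  seg 1: (-7,-5) -> (-17.465,5.465), length = 14.8
  seg 2: (-17.465,5.465) -> (-22.486,10.486), length = 7.1
Total = 21.9

Answer: 21.9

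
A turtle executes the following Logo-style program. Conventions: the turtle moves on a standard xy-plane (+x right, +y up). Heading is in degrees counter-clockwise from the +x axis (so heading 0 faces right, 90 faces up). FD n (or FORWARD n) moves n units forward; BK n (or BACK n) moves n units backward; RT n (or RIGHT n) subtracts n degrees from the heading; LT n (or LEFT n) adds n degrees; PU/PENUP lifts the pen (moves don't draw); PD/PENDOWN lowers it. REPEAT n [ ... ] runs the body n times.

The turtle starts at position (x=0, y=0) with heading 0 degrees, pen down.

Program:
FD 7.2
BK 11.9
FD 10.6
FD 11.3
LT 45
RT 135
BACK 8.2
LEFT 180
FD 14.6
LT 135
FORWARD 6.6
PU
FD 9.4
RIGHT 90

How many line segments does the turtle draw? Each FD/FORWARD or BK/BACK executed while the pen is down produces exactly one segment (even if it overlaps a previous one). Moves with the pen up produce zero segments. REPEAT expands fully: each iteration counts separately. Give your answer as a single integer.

Executing turtle program step by step:
Start: pos=(0,0), heading=0, pen down
FD 7.2: (0,0) -> (7.2,0) [heading=0, draw]
BK 11.9: (7.2,0) -> (-4.7,0) [heading=0, draw]
FD 10.6: (-4.7,0) -> (5.9,0) [heading=0, draw]
FD 11.3: (5.9,0) -> (17.2,0) [heading=0, draw]
LT 45: heading 0 -> 45
RT 135: heading 45 -> 270
BK 8.2: (17.2,0) -> (17.2,8.2) [heading=270, draw]
LT 180: heading 270 -> 90
FD 14.6: (17.2,8.2) -> (17.2,22.8) [heading=90, draw]
LT 135: heading 90 -> 225
FD 6.6: (17.2,22.8) -> (12.533,18.133) [heading=225, draw]
PU: pen up
FD 9.4: (12.533,18.133) -> (5.886,11.486) [heading=225, move]
RT 90: heading 225 -> 135
Final: pos=(5.886,11.486), heading=135, 7 segment(s) drawn
Segments drawn: 7

Answer: 7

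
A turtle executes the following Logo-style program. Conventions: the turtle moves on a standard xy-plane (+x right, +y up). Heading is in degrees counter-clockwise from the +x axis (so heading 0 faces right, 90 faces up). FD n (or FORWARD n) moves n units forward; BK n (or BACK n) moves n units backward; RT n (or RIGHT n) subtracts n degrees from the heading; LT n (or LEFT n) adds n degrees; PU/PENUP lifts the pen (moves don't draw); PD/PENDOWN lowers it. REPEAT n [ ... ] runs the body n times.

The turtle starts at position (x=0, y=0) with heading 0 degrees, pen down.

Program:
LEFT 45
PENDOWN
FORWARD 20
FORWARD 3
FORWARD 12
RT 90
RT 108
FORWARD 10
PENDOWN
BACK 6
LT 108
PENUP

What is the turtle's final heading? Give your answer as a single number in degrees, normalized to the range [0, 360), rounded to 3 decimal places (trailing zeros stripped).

Executing turtle program step by step:
Start: pos=(0,0), heading=0, pen down
LT 45: heading 0 -> 45
PD: pen down
FD 20: (0,0) -> (14.142,14.142) [heading=45, draw]
FD 3: (14.142,14.142) -> (16.263,16.263) [heading=45, draw]
FD 12: (16.263,16.263) -> (24.749,24.749) [heading=45, draw]
RT 90: heading 45 -> 315
RT 108: heading 315 -> 207
FD 10: (24.749,24.749) -> (15.839,20.209) [heading=207, draw]
PD: pen down
BK 6: (15.839,20.209) -> (21.185,22.933) [heading=207, draw]
LT 108: heading 207 -> 315
PU: pen up
Final: pos=(21.185,22.933), heading=315, 5 segment(s) drawn

Answer: 315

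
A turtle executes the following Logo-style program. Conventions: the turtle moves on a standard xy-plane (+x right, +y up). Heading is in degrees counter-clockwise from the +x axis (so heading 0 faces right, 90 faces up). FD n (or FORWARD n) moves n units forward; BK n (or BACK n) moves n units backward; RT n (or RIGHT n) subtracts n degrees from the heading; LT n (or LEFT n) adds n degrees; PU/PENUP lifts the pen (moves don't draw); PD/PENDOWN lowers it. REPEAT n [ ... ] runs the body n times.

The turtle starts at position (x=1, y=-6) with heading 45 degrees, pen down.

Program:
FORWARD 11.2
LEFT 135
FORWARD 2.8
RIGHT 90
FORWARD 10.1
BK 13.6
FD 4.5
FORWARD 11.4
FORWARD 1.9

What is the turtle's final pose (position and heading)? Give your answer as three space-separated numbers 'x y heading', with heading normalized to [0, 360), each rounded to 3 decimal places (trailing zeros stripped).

Answer: 6.12 16.22 90

Derivation:
Executing turtle program step by step:
Start: pos=(1,-6), heading=45, pen down
FD 11.2: (1,-6) -> (8.92,1.92) [heading=45, draw]
LT 135: heading 45 -> 180
FD 2.8: (8.92,1.92) -> (6.12,1.92) [heading=180, draw]
RT 90: heading 180 -> 90
FD 10.1: (6.12,1.92) -> (6.12,12.02) [heading=90, draw]
BK 13.6: (6.12,12.02) -> (6.12,-1.58) [heading=90, draw]
FD 4.5: (6.12,-1.58) -> (6.12,2.92) [heading=90, draw]
FD 11.4: (6.12,2.92) -> (6.12,14.32) [heading=90, draw]
FD 1.9: (6.12,14.32) -> (6.12,16.22) [heading=90, draw]
Final: pos=(6.12,16.22), heading=90, 7 segment(s) drawn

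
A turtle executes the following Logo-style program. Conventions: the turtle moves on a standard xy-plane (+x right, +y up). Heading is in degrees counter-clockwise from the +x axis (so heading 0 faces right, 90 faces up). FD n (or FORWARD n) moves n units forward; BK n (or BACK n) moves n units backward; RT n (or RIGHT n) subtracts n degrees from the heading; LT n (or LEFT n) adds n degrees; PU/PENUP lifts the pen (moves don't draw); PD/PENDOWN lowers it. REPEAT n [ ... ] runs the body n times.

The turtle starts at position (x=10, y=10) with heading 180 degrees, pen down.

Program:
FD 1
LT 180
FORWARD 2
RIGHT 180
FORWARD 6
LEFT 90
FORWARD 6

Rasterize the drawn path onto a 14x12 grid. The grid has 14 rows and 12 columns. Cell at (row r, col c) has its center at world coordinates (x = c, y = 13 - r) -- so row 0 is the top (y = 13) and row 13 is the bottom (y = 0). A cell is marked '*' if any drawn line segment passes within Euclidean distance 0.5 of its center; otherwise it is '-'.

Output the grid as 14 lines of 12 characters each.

Answer: ------------
------------
------------
-----*******
-----*------
-----*------
-----*------
-----*------
-----*------
-----*------
------------
------------
------------
------------

Derivation:
Segment 0: (10,10) -> (9,10)
Segment 1: (9,10) -> (11,10)
Segment 2: (11,10) -> (5,10)
Segment 3: (5,10) -> (5,4)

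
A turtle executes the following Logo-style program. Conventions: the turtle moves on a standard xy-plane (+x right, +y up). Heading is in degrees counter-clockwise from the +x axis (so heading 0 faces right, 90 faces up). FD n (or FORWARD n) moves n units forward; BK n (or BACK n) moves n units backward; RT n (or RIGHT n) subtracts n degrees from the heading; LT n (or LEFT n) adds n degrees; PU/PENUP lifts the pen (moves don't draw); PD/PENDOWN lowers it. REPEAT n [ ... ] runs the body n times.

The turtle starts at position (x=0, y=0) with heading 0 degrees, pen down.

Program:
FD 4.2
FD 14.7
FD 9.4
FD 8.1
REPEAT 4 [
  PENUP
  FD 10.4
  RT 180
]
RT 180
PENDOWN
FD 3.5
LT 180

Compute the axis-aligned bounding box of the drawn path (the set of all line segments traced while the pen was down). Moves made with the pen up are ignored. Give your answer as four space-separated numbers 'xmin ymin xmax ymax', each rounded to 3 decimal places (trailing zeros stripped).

Answer: 0 0 36.4 0

Derivation:
Executing turtle program step by step:
Start: pos=(0,0), heading=0, pen down
FD 4.2: (0,0) -> (4.2,0) [heading=0, draw]
FD 14.7: (4.2,0) -> (18.9,0) [heading=0, draw]
FD 9.4: (18.9,0) -> (28.3,0) [heading=0, draw]
FD 8.1: (28.3,0) -> (36.4,0) [heading=0, draw]
REPEAT 4 [
  -- iteration 1/4 --
  PU: pen up
  FD 10.4: (36.4,0) -> (46.8,0) [heading=0, move]
  RT 180: heading 0 -> 180
  -- iteration 2/4 --
  PU: pen up
  FD 10.4: (46.8,0) -> (36.4,0) [heading=180, move]
  RT 180: heading 180 -> 0
  -- iteration 3/4 --
  PU: pen up
  FD 10.4: (36.4,0) -> (46.8,0) [heading=0, move]
  RT 180: heading 0 -> 180
  -- iteration 4/4 --
  PU: pen up
  FD 10.4: (46.8,0) -> (36.4,0) [heading=180, move]
  RT 180: heading 180 -> 0
]
RT 180: heading 0 -> 180
PD: pen down
FD 3.5: (36.4,0) -> (32.9,0) [heading=180, draw]
LT 180: heading 180 -> 0
Final: pos=(32.9,0), heading=0, 5 segment(s) drawn

Segment endpoints: x in {0, 4.2, 18.9, 28.3, 32.9, 36.4}, y in {0, 0, 0}
xmin=0, ymin=0, xmax=36.4, ymax=0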